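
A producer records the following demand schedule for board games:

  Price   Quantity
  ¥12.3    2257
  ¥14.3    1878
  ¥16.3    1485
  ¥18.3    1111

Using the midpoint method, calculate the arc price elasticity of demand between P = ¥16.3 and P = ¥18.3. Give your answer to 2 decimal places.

-2.49

At P = 16.3, Q = 1485; at P = 18.3, Q = 1111.
ΔQ = -374, ΔP = 2.0. Midpoints: P̄ = 17.30, Q̄ = 1298.0.
ε = (ΔQ/ΔP)(P̄/Q̄) = (-374/2.0)(17.30/1298.0).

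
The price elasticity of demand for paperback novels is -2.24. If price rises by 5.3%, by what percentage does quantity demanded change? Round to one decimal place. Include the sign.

-11.9%

%ΔQ ≈ ε × %ΔP = (-2.24)(5.3%) = -11.87%.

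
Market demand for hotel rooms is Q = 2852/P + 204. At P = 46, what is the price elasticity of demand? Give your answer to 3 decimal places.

-0.233

At P = 46, Q = 266.
dQ/dP = −2852/P² = -1.348.
ε = (dQ/dP)(P/Q) = (-1.348)(46/266).
|ε| < 1, so demand is inelastic at this price.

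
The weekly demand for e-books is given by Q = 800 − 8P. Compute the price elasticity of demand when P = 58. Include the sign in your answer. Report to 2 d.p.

At P = 58, Q = 336.
dQ/dP = −8.
ε = (dQ/dP)(P/Q) = (-8)(58/336).

-1.38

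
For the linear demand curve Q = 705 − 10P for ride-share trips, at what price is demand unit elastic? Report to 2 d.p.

For linear demand Q = a − bP, ε = −bP/(a − bP). |ε| = 1 when bP = a − bP, i.e. P = a/(2b).
P = 705/(2·10) = 705/20 = 35.2500.

35.25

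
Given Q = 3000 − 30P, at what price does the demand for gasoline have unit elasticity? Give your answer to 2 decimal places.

50.00

For linear demand Q = a − bP, ε = −bP/(a − bP). |ε| = 1 when bP = a − bP, i.e. P = a/(2b).
P = 3000/(2·30) = 3000/60 = 50.0000.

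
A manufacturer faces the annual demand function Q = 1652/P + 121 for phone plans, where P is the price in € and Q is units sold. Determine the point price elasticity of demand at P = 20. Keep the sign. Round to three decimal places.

-0.406

At P = 20, Q = 203.600.
dQ/dP = −1652/P² = -4.130.
ε = (dQ/dP)(P/Q) = (-4.130)(20/203.600).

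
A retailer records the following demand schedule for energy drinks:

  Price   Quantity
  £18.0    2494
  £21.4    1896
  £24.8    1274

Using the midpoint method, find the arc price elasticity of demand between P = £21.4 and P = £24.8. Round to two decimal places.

At P = 21.4, Q = 1896; at P = 24.8, Q = 1274.
ΔQ = -622, ΔP = 3.4. Midpoints: P̄ = 23.10, Q̄ = 1585.0.
ε = (ΔQ/ΔP)(P̄/Q̄) = (-622/3.4)(23.10/1585.0).

-2.67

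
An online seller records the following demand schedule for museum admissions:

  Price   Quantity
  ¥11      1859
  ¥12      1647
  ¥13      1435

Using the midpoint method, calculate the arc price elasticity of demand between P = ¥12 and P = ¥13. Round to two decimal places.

-1.72

At P = 12, Q = 1647; at P = 13, Q = 1435.
ΔQ = -212, ΔP = 1. Midpoints: P̄ = 12.50, Q̄ = 1541.0.
ε = (ΔQ/ΔP)(P̄/Q̄) = (-212/1)(12.50/1541.0).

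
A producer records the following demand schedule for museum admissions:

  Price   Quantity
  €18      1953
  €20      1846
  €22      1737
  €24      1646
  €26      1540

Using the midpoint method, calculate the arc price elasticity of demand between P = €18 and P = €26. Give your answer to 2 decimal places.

-0.65

At P = 18, Q = 1953; at P = 26, Q = 1540.
ΔQ = -413, ΔP = 8. Midpoints: P̄ = 22.00, Q̄ = 1746.5.
ε = (ΔQ/ΔP)(P̄/Q̄) = (-413/8)(22.00/1746.5).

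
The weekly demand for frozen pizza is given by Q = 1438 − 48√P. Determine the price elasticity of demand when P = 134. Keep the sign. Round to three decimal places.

At P = 134, Q = 882.360.
dQ/dP = −48/(2√P) = -2.073.
ε = (dQ/dP)(P/Q) = (-2.073)(134/882.360).
|ε| < 1, so demand is inelastic at this price.

-0.315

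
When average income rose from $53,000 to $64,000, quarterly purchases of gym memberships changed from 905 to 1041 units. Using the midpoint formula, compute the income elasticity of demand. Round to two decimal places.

0.74

ΔQ = 136, ΔI = 11000. Midpoints: Ī = 58,500, Q̄ = 973.0.
ε_I = (ΔQ/ΔI)(Ī/Q̄) = (136/11000)(58500/973.0).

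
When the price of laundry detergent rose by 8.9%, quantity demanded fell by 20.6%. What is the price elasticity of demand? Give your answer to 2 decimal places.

-2.31

ε = %ΔQ / %ΔP = (-20.6)/(8.9) = -2.315.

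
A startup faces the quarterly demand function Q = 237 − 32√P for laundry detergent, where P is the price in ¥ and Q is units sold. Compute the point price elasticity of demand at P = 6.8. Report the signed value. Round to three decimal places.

At P = 6.8, Q = 153.554.
dQ/dP = −32/(2√P) = -6.136.
ε = (dQ/dP)(P/Q) = (-6.136)(6.8/153.554).

-0.272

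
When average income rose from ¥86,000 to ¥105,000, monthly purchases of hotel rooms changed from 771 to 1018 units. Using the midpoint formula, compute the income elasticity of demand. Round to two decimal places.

ΔQ = 247, ΔI = 19000. Midpoints: Ī = 95,500, Q̄ = 894.5.
ε_I = (ΔQ/ΔI)(Ī/Q̄) = (247/19000)(95500/894.5).
ε_I > 0, so the good is normal.

1.39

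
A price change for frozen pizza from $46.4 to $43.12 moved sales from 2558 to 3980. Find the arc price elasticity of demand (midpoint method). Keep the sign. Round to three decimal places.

-5.936

ΔQ = 3980 − 2558 = 1422; ΔP = 43.12 − 46.4 = -3.28.
Midpoints: P̄ = 44.76, Q̄ = 3269.0.
ε = (ΔQ/ΔP)(P̄/Q̄) = (1422/-3.28)(44.76/3269.0).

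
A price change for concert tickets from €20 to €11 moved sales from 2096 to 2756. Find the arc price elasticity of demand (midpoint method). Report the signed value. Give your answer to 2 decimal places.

-0.47

ΔQ = 2756 − 2096 = 660; ΔP = 11 − 20 = -9.
Midpoints: P̄ = 15.50, Q̄ = 2426.0.
ε = (ΔQ/ΔP)(P̄/Q̄) = (660/-9)(15.50/2426.0).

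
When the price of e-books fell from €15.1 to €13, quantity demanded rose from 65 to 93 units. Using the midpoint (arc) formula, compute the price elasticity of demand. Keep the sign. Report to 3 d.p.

ΔQ = 93 − 65 = 28; ΔP = 13 − 15.1 = -2.1.
Midpoints: P̄ = 14.05, Q̄ = 79.0.
ε = (ΔQ/ΔP)(P̄/Q̄) = (28/-2.1)(14.05/79.0).

-2.371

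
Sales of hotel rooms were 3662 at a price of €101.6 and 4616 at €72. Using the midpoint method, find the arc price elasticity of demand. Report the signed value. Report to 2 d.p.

-0.68

ΔQ = 4616 − 3662 = 954; ΔP = 72 − 101.6 = -29.6.
Midpoints: P̄ = 86.80, Q̄ = 4139.0.
ε = (ΔQ/ΔP)(P̄/Q̄) = (954/-29.6)(86.80/4139.0).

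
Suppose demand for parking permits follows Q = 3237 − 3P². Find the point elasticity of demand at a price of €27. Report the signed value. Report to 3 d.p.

At P = 27, Q = 1050.
dQ/dP = −6P = -162.
ε = (dQ/dP)(P/Q) = (-162)(27/1050).
|ε| > 1, so demand is elastic at this price.

-4.166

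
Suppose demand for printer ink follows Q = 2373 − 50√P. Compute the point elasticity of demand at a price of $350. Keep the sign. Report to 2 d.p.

At P = 350, Q = 1437.586.
dQ/dP = −50/(2√P) = -1.336.
ε = (dQ/dP)(P/Q) = (-1.336)(350/1437.586).
|ε| < 1, so demand is inelastic at this price.

-0.33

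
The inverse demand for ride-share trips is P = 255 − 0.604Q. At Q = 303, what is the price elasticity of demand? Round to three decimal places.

-0.393

At Q = 303, P = 255 − 0.604(303) = 71.99.
dP/dQ = −0.604, so dQ/dP = 1/(−0.604) = -1.656.
ε = (dQ/dP)(P/Q) = (-1.656)(71.99/303).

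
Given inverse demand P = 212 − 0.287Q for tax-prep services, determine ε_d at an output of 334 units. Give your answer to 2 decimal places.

At Q = 334, P = 212 − 0.287(334) = 116.14.
dP/dQ = −0.287, so dQ/dP = 1/(−0.287) = -3.484.
ε = (dQ/dP)(P/Q) = (-3.484)(116.14/334).

-1.21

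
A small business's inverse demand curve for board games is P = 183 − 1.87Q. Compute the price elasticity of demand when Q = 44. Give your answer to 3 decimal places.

-1.224

At Q = 44, P = 183 − 1.87(44) = 100.72.
dP/dQ = −1.87, so dQ/dP = 1/(−1.87) = -0.535.
ε = (dQ/dP)(P/Q) = (-0.535)(100.72/44).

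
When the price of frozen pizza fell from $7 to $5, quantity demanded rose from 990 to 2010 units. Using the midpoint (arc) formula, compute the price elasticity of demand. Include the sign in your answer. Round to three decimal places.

ΔQ = 2010 − 990 = 1020; ΔP = 5 − 7 = -2.
Midpoints: P̄ = 6.00, Q̄ = 1500.0.
ε = (ΔQ/ΔP)(P̄/Q̄) = (1020/-2)(6.00/1500.0).

-2.040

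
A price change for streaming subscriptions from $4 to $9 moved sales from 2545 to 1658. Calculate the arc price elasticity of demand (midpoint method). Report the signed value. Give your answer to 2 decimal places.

ΔQ = 1658 − 2545 = -887; ΔP = 9 − 4 = 5.
Midpoints: P̄ = 6.50, Q̄ = 2101.5.
ε = (ΔQ/ΔP)(P̄/Q̄) = (-887/5)(6.50/2101.5).

-0.55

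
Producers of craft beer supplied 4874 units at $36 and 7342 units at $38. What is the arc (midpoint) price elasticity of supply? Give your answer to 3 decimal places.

ΔQ = 7342 − 4874 = 2468; ΔP = 38 − 36 = 2.
Midpoints: P̄ = 37.00, Q̄ = 6108.0.
ε_s = (ΔQ/ΔP)(P̄/Q̄) = (2468/2)(37.00/6108.0).

7.475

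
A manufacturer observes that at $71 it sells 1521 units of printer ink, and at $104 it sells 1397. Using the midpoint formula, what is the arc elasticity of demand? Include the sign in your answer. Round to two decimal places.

-0.23

ΔQ = 1397 − 1521 = -124; ΔP = 104 − 71 = 33.
Midpoints: P̄ = 87.50, Q̄ = 1459.0.
ε = (ΔQ/ΔP)(P̄/Q̄) = (-124/33)(87.50/1459.0).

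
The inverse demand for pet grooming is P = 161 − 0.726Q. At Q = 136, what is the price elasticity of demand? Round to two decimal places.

-0.63

At Q = 136, P = 161 − 0.726(136) = 62.26.
dP/dQ = −0.726, so dQ/dP = 1/(−0.726) = -1.377.
ε = (dQ/dP)(P/Q) = (-1.377)(62.26/136).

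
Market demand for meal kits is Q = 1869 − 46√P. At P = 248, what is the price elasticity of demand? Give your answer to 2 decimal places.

-0.32

At P = 248, Q = 1144.591.
dQ/dP = −46/(2√P) = -1.461.
ε = (dQ/dP)(P/Q) = (-1.461)(248/1144.591).
|ε| < 1, so demand is inelastic at this price.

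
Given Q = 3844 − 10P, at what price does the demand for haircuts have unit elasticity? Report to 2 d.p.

192.20

For linear demand Q = a − bP, ε = −bP/(a − bP). |ε| = 1 when bP = a − bP, i.e. P = a/(2b).
P = 3844/(2·10) = 3844/20 = 192.2000.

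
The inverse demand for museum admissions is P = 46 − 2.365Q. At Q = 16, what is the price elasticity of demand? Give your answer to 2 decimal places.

-0.22

At Q = 16, P = 46 − 2.365(16) = 8.16.
dP/dQ = −2.365, so dQ/dP = 1/(−2.365) = -0.423.
ε = (dQ/dP)(P/Q) = (-0.423)(8.16/16).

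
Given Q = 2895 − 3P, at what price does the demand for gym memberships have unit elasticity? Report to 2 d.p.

For linear demand Q = a − bP, ε = −bP/(a − bP). |ε| = 1 when bP = a − bP, i.e. P = a/(2b).
P = 2895/(2·3) = 2895/6 = 482.5000.

482.50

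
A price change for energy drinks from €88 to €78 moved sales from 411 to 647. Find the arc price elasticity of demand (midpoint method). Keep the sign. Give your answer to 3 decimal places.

-3.703

ΔQ = 647 − 411 = 236; ΔP = 78 − 88 = -10.
Midpoints: P̄ = 83.00, Q̄ = 529.0.
ε = (ΔQ/ΔP)(P̄/Q̄) = (236/-10)(83.00/529.0).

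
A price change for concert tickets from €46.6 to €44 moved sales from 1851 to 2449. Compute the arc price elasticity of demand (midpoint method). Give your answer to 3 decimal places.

-4.846

ΔQ = 2449 − 1851 = 598; ΔP = 44 − 46.6 = -2.6.
Midpoints: P̄ = 45.30, Q̄ = 2150.0.
ε = (ΔQ/ΔP)(P̄/Q̄) = (598/-2.6)(45.30/2150.0).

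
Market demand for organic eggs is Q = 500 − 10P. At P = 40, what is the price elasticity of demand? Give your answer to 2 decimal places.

At P = 40, Q = 100.
dQ/dP = −10.
ε = (dQ/dP)(P/Q) = (-10)(40/100).

-4.00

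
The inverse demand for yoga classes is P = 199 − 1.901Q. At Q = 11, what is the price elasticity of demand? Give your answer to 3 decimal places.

At Q = 11, P = 199 − 1.901(11) = 178.09.
dP/dQ = −1.901, so dQ/dP = 1/(−1.901) = -0.526.
ε = (dQ/dP)(P/Q) = (-0.526)(178.09/11).

-8.517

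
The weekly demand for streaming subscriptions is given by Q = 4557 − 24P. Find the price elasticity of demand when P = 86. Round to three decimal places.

At P = 86, Q = 2493.
dQ/dP = −24.
ε = (dQ/dP)(P/Q) = (-24)(86/2493).

-0.828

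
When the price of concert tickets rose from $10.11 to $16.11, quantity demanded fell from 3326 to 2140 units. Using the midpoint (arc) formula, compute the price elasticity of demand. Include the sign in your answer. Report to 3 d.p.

-0.948

ΔQ = 2140 − 3326 = -1186; ΔP = 16.11 − 10.11 = 6.
Midpoints: P̄ = 13.11, Q̄ = 2733.0.
ε = (ΔQ/ΔP)(P̄/Q̄) = (-1186/6)(13.11/2733.0).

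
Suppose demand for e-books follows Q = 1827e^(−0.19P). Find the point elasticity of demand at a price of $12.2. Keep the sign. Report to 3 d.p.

-2.318

At P = 12.2, Q = 179.905.
dQ/dP = −0.19·1827e^(−0.19P) = −0.19Q = -34.182.
ε = (dQ/dP)(P/Q) = (-34.182)(12.2/179.905).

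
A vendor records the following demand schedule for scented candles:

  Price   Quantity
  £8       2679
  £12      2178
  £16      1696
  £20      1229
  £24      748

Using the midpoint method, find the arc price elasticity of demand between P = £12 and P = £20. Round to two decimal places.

-1.11

At P = 12, Q = 2178; at P = 20, Q = 1229.
ΔQ = -949, ΔP = 8. Midpoints: P̄ = 16.00, Q̄ = 1703.5.
ε = (ΔQ/ΔP)(P̄/Q̄) = (-949/8)(16.00/1703.5).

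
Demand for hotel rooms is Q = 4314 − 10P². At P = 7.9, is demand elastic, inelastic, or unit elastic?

Q = 3689.900, dQ/dP = -158.
ε = (dQ/dP)(P/Q) ≈ -0.338.
|ε| = 0.34 < 1.

inelastic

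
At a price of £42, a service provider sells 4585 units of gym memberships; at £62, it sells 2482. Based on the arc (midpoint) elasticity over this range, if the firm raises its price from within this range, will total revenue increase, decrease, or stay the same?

decrease

Arc ε = (-2103/20)(52.00/3533.5) ≈ -1.547.
|ε| = 1.55 > 1, so demand is elastic. A price rise therefore reduces total revenue.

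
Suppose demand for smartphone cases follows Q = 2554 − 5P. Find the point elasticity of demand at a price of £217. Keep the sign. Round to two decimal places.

-0.74

At P = 217, Q = 1469.
dQ/dP = −5.
ε = (dQ/dP)(P/Q) = (-5)(217/1469).
|ε| < 1, so demand is inelastic at this price.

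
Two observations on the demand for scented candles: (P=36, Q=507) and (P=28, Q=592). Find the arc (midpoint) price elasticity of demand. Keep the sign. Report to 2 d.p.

ΔQ = 592 − 507 = 85; ΔP = 28 − 36 = -8.
Midpoints: P̄ = 32.00, Q̄ = 549.5.
ε = (ΔQ/ΔP)(P̄/Q̄) = (85/-8)(32.00/549.5).

-0.62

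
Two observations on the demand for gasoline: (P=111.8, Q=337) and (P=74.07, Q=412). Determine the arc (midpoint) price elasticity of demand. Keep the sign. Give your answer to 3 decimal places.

-0.493

ΔQ = 412 − 337 = 75; ΔP = 74.07 − 111.8 = -37.73.
Midpoints: P̄ = 92.94, Q̄ = 374.5.
ε = (ΔQ/ΔP)(P̄/Q̄) = (75/-37.73)(92.94/374.5).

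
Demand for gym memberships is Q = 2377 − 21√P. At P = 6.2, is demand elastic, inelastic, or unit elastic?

inelastic

Q = 2324.710, dQ/dP = -4.217.
ε = (dQ/dP)(P/Q) ≈ -0.011.
|ε| = 0.01 < 1.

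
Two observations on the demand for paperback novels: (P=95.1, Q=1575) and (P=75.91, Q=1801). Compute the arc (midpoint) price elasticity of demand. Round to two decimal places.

-0.60

ΔQ = 1801 − 1575 = 226; ΔP = 75.91 − 95.1 = -19.19.
Midpoints: P̄ = 85.50, Q̄ = 1688.0.
ε = (ΔQ/ΔP)(P̄/Q̄) = (226/-19.19)(85.50/1688.0).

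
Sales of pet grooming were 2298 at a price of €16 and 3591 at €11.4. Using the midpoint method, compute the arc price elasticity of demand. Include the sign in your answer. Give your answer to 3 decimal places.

ΔQ = 3591 − 2298 = 1293; ΔP = 11.4 − 16 = -4.6.
Midpoints: P̄ = 13.70, Q̄ = 2944.5.
ε = (ΔQ/ΔP)(P̄/Q̄) = (1293/-4.6)(13.70/2944.5).

-1.308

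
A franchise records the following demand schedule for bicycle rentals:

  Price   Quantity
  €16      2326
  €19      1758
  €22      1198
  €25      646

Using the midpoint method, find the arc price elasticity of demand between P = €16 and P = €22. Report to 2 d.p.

-2.03

At P = 16, Q = 2326; at P = 22, Q = 1198.
ΔQ = -1128, ΔP = 6. Midpoints: P̄ = 19.00, Q̄ = 1762.0.
ε = (ΔQ/ΔP)(P̄/Q̄) = (-1128/6)(19.00/1762.0).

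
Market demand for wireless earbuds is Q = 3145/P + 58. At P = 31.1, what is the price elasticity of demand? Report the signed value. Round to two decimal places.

-0.64

At P = 31.1, Q = 159.125.
dQ/dP = −3145/P² = -3.252.
ε = (dQ/dP)(P/Q) = (-3.252)(31.1/159.125).
|ε| < 1, so demand is inelastic at this price.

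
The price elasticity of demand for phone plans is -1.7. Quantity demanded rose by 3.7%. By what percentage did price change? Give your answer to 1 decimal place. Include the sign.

-2.2%

%ΔP ≈ %ΔQ / ε = (3.7%)/(-1.7) = -2.18%.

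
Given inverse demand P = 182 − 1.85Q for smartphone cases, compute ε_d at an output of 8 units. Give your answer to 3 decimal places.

At Q = 8, P = 182 − 1.85(8) = 167.20.
dP/dQ = −1.85, so dQ/dP = 1/(−1.85) = -0.541.
ε = (dQ/dP)(P/Q) = (-0.541)(167.20/8).

-11.297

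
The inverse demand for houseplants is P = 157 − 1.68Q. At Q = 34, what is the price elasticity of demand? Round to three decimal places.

At Q = 34, P = 157 − 1.68(34) = 99.88.
dP/dQ = −1.68, so dQ/dP = 1/(−1.68) = -0.595.
ε = (dQ/dP)(P/Q) = (-0.595)(99.88/34).

-1.749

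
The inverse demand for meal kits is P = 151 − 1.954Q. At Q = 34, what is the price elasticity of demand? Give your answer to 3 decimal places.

-1.273

At Q = 34, P = 151 − 1.954(34) = 84.56.
dP/dQ = −1.954, so dQ/dP = 1/(−1.954) = -0.512.
ε = (dQ/dP)(P/Q) = (-0.512)(84.56/34).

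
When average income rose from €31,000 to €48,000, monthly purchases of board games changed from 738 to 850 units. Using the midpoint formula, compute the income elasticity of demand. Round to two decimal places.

ΔQ = 112, ΔI = 17000. Midpoints: Ī = 39,500, Q̄ = 794.0.
ε_I = (ΔQ/ΔI)(Ī/Q̄) = (112/17000)(39500/794.0).

0.33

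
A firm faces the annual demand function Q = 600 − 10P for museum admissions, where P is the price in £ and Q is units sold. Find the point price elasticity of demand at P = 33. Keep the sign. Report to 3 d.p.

-1.222

At P = 33, Q = 270.
dQ/dP = −10.
ε = (dQ/dP)(P/Q) = (-10)(33/270).
|ε| > 1, so demand is elastic at this price.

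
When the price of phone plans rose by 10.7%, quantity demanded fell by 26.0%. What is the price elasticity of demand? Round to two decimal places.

-2.43

ε = %ΔQ / %ΔP = (-26.0)/(10.7) = -2.430.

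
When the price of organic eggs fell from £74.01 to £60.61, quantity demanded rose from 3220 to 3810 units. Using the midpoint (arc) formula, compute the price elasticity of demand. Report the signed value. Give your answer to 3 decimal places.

-0.843

ΔQ = 3810 − 3220 = 590; ΔP = 60.61 − 74.01 = -13.4.
Midpoints: P̄ = 67.31, Q̄ = 3515.0.
ε = (ΔQ/ΔP)(P̄/Q̄) = (590/-13.4)(67.31/3515.0).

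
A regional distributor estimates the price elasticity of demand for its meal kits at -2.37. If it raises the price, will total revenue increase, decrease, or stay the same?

|ε| = 2.37 > 1, so demand is elastic. A price rise therefore reduces total revenue.

decrease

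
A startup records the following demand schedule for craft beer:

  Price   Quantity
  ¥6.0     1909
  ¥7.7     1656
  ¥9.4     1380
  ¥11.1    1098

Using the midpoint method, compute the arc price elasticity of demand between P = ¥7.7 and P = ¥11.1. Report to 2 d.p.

At P = 7.7, Q = 1656; at P = 11.1, Q = 1098.
ΔQ = -558, ΔP = 3.4. Midpoints: P̄ = 9.40, Q̄ = 1377.0.
ε = (ΔQ/ΔP)(P̄/Q̄) = (-558/3.4)(9.40/1377.0).

-1.12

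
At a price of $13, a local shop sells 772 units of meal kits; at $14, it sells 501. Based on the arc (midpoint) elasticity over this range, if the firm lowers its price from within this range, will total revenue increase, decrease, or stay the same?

Arc ε = (-271/1)(13.50/636.5) ≈ -5.748.
|ε| = 5.75 > 1, so demand is elastic. A price cut therefore raises total revenue.

increase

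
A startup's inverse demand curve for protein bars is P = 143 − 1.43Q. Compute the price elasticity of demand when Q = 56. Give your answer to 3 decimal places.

At Q = 56, P = 143 − 1.43(56) = 62.92.
dP/dQ = −1.43, so dQ/dP = 1/(−1.43) = -0.699.
ε = (dQ/dP)(P/Q) = (-0.699)(62.92/56).

-0.786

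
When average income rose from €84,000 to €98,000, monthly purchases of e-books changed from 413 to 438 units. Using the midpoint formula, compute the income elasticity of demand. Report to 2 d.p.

0.38

ΔQ = 25, ΔI = 14000. Midpoints: Ī = 91,000, Q̄ = 425.5.
ε_I = (ΔQ/ΔI)(Ī/Q̄) = (25/14000)(91000/425.5).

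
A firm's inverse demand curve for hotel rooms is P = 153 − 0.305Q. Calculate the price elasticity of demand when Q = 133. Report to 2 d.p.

At Q = 133, P = 153 − 0.305(133) = 112.44.
dP/dQ = −0.305, so dQ/dP = 1/(−0.305) = -3.279.
ε = (dQ/dP)(P/Q) = (-3.279)(112.44/133).

-2.77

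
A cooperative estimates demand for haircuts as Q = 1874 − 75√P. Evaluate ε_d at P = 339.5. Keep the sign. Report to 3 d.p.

At P = 339.5, Q = 492.086.
dQ/dP = −75/(2√P) = -2.035.
ε = (dQ/dP)(P/Q) = (-2.035)(339.5/492.086).

-1.404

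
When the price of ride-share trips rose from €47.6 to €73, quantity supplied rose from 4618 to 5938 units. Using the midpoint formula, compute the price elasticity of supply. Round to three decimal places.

0.594

ΔQ = 5938 − 4618 = 1320; ΔP = 73 − 47.6 = 25.4.
Midpoints: P̄ = 60.30, Q̄ = 5278.0.
ε_s = (ΔQ/ΔP)(P̄/Q̄) = (1320/25.4)(60.30/5278.0).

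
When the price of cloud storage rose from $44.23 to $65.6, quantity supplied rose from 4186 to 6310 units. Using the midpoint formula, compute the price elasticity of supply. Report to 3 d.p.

ΔQ = 6310 − 4186 = 2124; ΔP = 65.6 − 44.23 = 21.37.
Midpoints: P̄ = 54.91, Q̄ = 5248.0.
ε_s = (ΔQ/ΔP)(P̄/Q̄) = (2124/21.37)(54.91/5248.0).

1.040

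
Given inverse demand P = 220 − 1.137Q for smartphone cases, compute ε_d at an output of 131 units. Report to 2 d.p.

At Q = 131, P = 220 − 1.137(131) = 71.05.
dP/dQ = −1.137, so dQ/dP = 1/(−1.137) = -0.880.
ε = (dQ/dP)(P/Q) = (-0.880)(71.05/131).

-0.48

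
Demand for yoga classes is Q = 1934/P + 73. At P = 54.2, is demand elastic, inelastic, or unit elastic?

Q = 108.683, dQ/dP = -0.658.
ε = (dQ/dP)(P/Q) ≈ -0.328.
|ε| = 0.33 < 1.

inelastic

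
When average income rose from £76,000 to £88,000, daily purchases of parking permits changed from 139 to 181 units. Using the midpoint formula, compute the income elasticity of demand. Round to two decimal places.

ΔQ = 42, ΔI = 12000. Midpoints: Ī = 82,000, Q̄ = 160.0.
ε_I = (ΔQ/ΔI)(Ī/Q̄) = (42/12000)(82000/160.0).
ε_I > 0, so the good is normal.

1.79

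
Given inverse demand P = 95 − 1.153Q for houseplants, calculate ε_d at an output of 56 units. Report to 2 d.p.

-0.47

At Q = 56, P = 95 − 1.153(56) = 30.43.
dP/dQ = −1.153, so dQ/dP = 1/(−1.153) = -0.867.
ε = (dQ/dP)(P/Q) = (-0.867)(30.43/56).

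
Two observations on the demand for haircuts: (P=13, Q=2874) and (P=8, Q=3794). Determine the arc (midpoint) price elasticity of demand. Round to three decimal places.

ΔQ = 3794 − 2874 = 920; ΔP = 8 − 13 = -5.
Midpoints: P̄ = 10.50, Q̄ = 3334.0.
ε = (ΔQ/ΔP)(P̄/Q̄) = (920/-5)(10.50/3334.0).

-0.579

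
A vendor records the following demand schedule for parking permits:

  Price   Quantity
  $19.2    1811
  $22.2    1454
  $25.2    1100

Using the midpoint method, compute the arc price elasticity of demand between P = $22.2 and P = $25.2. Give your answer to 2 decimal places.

-2.19

At P = 22.2, Q = 1454; at P = 25.2, Q = 1100.
ΔQ = -354, ΔP = 3.0. Midpoints: P̄ = 23.70, Q̄ = 1277.0.
ε = (ΔQ/ΔP)(P̄/Q̄) = (-354/3.0)(23.70/1277.0).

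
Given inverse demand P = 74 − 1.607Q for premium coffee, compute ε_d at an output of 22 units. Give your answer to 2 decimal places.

At Q = 22, P = 74 − 1.607(22) = 38.65.
dP/dQ = −1.607, so dQ/dP = 1/(−1.607) = -0.622.
ε = (dQ/dP)(P/Q) = (-0.622)(38.65/22).

-1.09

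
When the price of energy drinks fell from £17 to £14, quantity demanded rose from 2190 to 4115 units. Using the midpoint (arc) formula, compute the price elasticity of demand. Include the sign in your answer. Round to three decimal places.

-3.155

ΔQ = 4115 − 2190 = 1925; ΔP = 14 − 17 = -3.
Midpoints: P̄ = 15.50, Q̄ = 3152.5.
ε = (ΔQ/ΔP)(P̄/Q̄) = (1925/-3)(15.50/3152.5).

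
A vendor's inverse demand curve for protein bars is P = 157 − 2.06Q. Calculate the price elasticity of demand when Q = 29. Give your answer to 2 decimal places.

At Q = 29, P = 157 − 2.06(29) = 97.26.
dP/dQ = −2.06, so dQ/dP = 1/(−2.06) = -0.485.
ε = (dQ/dP)(P/Q) = (-0.485)(97.26/29).

-1.63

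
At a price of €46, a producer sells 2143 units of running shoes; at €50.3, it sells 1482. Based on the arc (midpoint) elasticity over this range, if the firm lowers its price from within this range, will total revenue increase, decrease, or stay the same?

increase

Arc ε = (-661/4.3)(48.15/1812.5) ≈ -4.084.
|ε| = 4.08 > 1, so demand is elastic. A price cut therefore raises total revenue.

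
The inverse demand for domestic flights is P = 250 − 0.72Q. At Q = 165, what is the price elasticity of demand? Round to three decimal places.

-1.104

At Q = 165, P = 250 − 0.72(165) = 131.20.
dP/dQ = −0.72, so dQ/dP = 1/(−0.72) = -1.389.
ε = (dQ/dP)(P/Q) = (-1.389)(131.20/165).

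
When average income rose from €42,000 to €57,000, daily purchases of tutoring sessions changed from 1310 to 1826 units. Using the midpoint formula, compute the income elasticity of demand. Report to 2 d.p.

ΔQ = 516, ΔI = 15000. Midpoints: Ī = 49,500, Q̄ = 1568.0.
ε_I = (ΔQ/ΔI)(Ī/Q̄) = (516/15000)(49500/1568.0).

1.09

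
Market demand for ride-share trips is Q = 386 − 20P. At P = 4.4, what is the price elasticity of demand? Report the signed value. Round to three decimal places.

-0.295

At P = 4.4, Q = 298.
dQ/dP = −20.
ε = (dQ/dP)(P/Q) = (-20)(4.4/298).
|ε| < 1, so demand is inelastic at this price.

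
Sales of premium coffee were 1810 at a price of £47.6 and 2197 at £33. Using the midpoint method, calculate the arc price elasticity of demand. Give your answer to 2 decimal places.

-0.53

ΔQ = 2197 − 1810 = 387; ΔP = 33 − 47.6 = -14.6.
Midpoints: P̄ = 40.30, Q̄ = 2003.5.
ε = (ΔQ/ΔP)(P̄/Q̄) = (387/-14.6)(40.30/2003.5).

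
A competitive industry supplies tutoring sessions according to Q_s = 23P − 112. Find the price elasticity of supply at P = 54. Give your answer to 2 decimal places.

At P = 54, Q_s = 1130.
dQ_s/dP = 23.
ε_s = (dQ_s/dP)(P/Q_s) = (23)(54/1130).

1.10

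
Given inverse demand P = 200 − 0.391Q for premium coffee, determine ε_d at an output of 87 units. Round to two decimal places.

-4.88

At Q = 87, P = 200 − 0.391(87) = 165.98.
dP/dQ = −0.391, so dQ/dP = 1/(−0.391) = -2.558.
ε = (dQ/dP)(P/Q) = (-2.558)(165.98/87).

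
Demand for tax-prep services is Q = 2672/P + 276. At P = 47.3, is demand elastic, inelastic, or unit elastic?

inelastic

Q = 332.490, dQ/dP = -1.194.
ε = (dQ/dP)(P/Q) ≈ -0.170.
|ε| = 0.17 < 1.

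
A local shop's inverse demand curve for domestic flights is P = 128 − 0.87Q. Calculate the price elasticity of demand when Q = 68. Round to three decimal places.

At Q = 68, P = 128 − 0.87(68) = 68.84.
dP/dQ = −0.87, so dQ/dP = 1/(−0.87) = -1.149.
ε = (dQ/dP)(P/Q) = (-1.149)(68.84/68).

-1.164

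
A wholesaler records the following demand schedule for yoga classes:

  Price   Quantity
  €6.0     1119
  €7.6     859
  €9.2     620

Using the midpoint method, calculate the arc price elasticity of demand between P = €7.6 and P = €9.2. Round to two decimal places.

-1.70

At P = 7.6, Q = 859; at P = 9.2, Q = 620.
ΔQ = -239, ΔP = 1.6. Midpoints: P̄ = 8.40, Q̄ = 739.5.
ε = (ΔQ/ΔP)(P̄/Q̄) = (-239/1.6)(8.40/739.5).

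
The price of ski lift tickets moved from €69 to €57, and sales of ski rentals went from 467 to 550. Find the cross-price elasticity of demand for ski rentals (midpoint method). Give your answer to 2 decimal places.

-0.86

ΔQ_x = 550 − 467 = 83; ΔP_y = 57 − 69 = -12.
Midpoints: P̄_y = 63.00, Q̄_x = 508.5.
ε_xy = (ΔQ_x/ΔP_y)(P̄_y/Q̄_x) = (83/-12)(63.00/508.5).
ε_xy < 0, so the goods are complements.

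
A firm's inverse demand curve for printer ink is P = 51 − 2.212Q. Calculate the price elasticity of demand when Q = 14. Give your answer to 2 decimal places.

At Q = 14, P = 51 − 2.212(14) = 20.03.
dP/dQ = −2.212, so dQ/dP = 1/(−2.212) = -0.452.
ε = (dQ/dP)(P/Q) = (-0.452)(20.03/14).

-0.65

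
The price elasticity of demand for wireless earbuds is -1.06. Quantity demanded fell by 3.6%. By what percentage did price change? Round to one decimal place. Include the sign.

%ΔP ≈ %ΔQ / ε = (-3.6%)/(-1.06) = 3.40%.

3.4%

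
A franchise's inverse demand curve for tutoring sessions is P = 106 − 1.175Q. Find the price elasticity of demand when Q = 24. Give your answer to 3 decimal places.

-2.759

At Q = 24, P = 106 − 1.175(24) = 77.80.
dP/dQ = −1.175, so dQ/dP = 1/(−1.175) = -0.851.
ε = (dQ/dP)(P/Q) = (-0.851)(77.80/24).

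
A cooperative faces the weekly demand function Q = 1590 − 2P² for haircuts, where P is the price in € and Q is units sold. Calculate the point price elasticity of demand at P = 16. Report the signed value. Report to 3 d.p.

At P = 16, Q = 1078.
dQ/dP = −4P = -64.
ε = (dQ/dP)(P/Q) = (-64)(16/1078).

-0.950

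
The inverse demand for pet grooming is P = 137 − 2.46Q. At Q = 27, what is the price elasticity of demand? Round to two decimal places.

At Q = 27, P = 137 − 2.46(27) = 70.58.
dP/dQ = −2.46, so dQ/dP = 1/(−2.46) = -0.407.
ε = (dQ/dP)(P/Q) = (-0.407)(70.58/27).

-1.06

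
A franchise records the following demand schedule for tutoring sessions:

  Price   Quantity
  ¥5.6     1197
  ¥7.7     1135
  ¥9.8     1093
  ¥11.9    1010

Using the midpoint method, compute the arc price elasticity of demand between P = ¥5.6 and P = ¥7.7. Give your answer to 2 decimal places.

-0.17

At P = 5.6, Q = 1197; at P = 7.7, Q = 1135.
ΔQ = -62, ΔP = 2.1. Midpoints: P̄ = 6.65, Q̄ = 1166.0.
ε = (ΔQ/ΔP)(P̄/Q̄) = (-62/2.1)(6.65/1166.0).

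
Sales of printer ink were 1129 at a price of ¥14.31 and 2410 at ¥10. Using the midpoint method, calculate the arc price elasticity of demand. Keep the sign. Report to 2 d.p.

-2.04

ΔQ = 2410 − 1129 = 1281; ΔP = 10 − 14.31 = -4.31.
Midpoints: P̄ = 12.16, Q̄ = 1769.5.
ε = (ΔQ/ΔP)(P̄/Q̄) = (1281/-4.31)(12.16/1769.5).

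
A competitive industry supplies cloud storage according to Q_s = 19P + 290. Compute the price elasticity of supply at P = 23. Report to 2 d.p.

0.60

At P = 23, Q_s = 727.
dQ_s/dP = 19.
ε_s = (dQ_s/dP)(P/Q_s) = (19)(23/727).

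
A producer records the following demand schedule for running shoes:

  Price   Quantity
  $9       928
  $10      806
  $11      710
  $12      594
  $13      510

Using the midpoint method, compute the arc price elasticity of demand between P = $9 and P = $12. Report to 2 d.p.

-1.54

At P = 9, Q = 928; at P = 12, Q = 594.
ΔQ = -334, ΔP = 3. Midpoints: P̄ = 10.50, Q̄ = 761.0.
ε = (ΔQ/ΔP)(P̄/Q̄) = (-334/3)(10.50/761.0).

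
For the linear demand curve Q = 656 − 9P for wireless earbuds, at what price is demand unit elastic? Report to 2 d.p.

For linear demand Q = a − bP, ε = −bP/(a − bP). |ε| = 1 when bP = a − bP, i.e. P = a/(2b).
P = 656/(2·9) = 656/18 = 36.4444.

36.44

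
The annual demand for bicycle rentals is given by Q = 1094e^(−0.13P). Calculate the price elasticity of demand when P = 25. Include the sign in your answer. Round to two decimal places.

At P = 25, Q = 42.419.
dQ/dP = −0.13·1094e^(−0.13P) = −0.13Q = -5.514.
ε = (dQ/dP)(P/Q) = (-5.514)(25/42.419).

-3.25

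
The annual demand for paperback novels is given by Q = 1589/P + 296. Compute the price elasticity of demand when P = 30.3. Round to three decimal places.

-0.151

At P = 30.3, Q = 348.442.
dQ/dP = −1589/P² = -1.731.
ε = (dQ/dP)(P/Q) = (-1.731)(30.3/348.442).
|ε| < 1, so demand is inelastic at this price.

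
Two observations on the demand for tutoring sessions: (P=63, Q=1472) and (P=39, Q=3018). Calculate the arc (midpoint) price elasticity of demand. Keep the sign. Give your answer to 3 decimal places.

ΔQ = 3018 − 1472 = 1546; ΔP = 39 − 63 = -24.
Midpoints: P̄ = 51.00, Q̄ = 2245.0.
ε = (ΔQ/ΔP)(P̄/Q̄) = (1546/-24)(51.00/2245.0).

-1.463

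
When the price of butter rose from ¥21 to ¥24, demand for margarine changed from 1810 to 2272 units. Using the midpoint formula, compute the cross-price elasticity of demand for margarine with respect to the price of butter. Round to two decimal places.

ΔQ_x = 2272 − 1810 = 462; ΔP_y = 24 − 21 = 3.
Midpoints: P̄_y = 22.50, Q̄_x = 2041.0.
ε_xy = (ΔQ_x/ΔP_y)(P̄_y/Q̄_x) = (462/3)(22.50/2041.0).

1.70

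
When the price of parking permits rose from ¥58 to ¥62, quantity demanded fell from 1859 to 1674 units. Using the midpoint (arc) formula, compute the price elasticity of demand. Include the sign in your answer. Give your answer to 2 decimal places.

-1.57

ΔQ = 1674 − 1859 = -185; ΔP = 62 − 58 = 4.
Midpoints: P̄ = 60.00, Q̄ = 1766.5.
ε = (ΔQ/ΔP)(P̄/Q̄) = (-185/4)(60.00/1766.5).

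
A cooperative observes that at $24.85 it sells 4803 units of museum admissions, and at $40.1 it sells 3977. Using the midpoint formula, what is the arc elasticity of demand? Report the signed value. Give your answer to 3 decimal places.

-0.401

ΔQ = 3977 − 4803 = -826; ΔP = 40.1 − 24.85 = 15.25.
Midpoints: P̄ = 32.48, Q̄ = 4390.0.
ε = (ΔQ/ΔP)(P̄/Q̄) = (-826/15.25)(32.48/4390.0).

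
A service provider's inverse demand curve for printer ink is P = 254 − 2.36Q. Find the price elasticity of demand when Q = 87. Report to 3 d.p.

-0.237

At Q = 87, P = 254 − 2.36(87) = 48.68.
dP/dQ = −2.36, so dQ/dP = 1/(−2.36) = -0.424.
ε = (dQ/dP)(P/Q) = (-0.424)(48.68/87).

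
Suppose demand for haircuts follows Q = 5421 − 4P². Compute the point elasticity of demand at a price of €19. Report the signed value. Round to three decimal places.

-0.726

At P = 19, Q = 3977.
dQ/dP = −8P = -152.
ε = (dQ/dP)(P/Q) = (-152)(19/3977).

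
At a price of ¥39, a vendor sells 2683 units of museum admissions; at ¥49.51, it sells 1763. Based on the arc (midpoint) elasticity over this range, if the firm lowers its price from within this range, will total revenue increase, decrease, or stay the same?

Arc ε = (-920/10.51)(44.25/2223.0) ≈ -1.743.
|ε| = 1.74 > 1, so demand is elastic. A price cut therefore raises total revenue.

increase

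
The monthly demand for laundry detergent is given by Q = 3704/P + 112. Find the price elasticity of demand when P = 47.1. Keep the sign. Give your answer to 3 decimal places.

-0.413

At P = 47.1, Q = 190.641.
dQ/dP = −3704/P² = -1.670.
ε = (dQ/dP)(P/Q) = (-1.670)(47.1/190.641).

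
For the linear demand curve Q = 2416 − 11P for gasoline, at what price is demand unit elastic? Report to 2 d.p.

For linear demand Q = a − bP, ε = −bP/(a − bP). |ε| = 1 when bP = a − bP, i.e. P = a/(2b).
P = 2416/(2·11) = 2416/22 = 109.8182.

109.82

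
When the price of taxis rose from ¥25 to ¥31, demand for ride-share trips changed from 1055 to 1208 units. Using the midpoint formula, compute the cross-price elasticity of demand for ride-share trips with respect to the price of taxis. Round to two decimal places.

ΔQ_x = 1208 − 1055 = 153; ΔP_y = 31 − 25 = 6.
Midpoints: P̄_y = 28.00, Q̄_x = 1131.5.
ε_xy = (ΔQ_x/ΔP_y)(P̄_y/Q̄_x) = (153/6)(28.00/1131.5).

0.63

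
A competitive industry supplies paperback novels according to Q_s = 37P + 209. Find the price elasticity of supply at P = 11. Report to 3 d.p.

0.661

At P = 11, Q_s = 616.
dQ_s/dP = 37.
ε_s = (dQ_s/dP)(P/Q_s) = (37)(11/616).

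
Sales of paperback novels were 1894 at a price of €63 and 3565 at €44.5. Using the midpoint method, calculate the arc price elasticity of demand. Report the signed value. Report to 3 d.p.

ΔQ = 3565 − 1894 = 1671; ΔP = 44.5 − 63 = -18.5.
Midpoints: P̄ = 53.75, Q̄ = 2729.5.
ε = (ΔQ/ΔP)(P̄/Q̄) = (1671/-18.5)(53.75/2729.5).

-1.779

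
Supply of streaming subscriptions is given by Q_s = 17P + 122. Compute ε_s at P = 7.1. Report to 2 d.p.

At P = 7.1, Q_s = 242.70.
dQ_s/dP = 17.
ε_s = (dQ_s/dP)(P/Q_s) = (17)(7.1/242.70).

0.50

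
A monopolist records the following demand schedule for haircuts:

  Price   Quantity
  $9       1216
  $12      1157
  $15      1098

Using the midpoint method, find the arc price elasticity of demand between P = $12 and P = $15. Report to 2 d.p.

-0.24

At P = 12, Q = 1157; at P = 15, Q = 1098.
ΔQ = -59, ΔP = 3. Midpoints: P̄ = 13.50, Q̄ = 1127.5.
ε = (ΔQ/ΔP)(P̄/Q̄) = (-59/3)(13.50/1127.5).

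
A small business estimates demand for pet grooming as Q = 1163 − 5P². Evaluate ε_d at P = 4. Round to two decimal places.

At P = 4, Q = 1083.
dQ/dP = −10P = -40.
ε = (dQ/dP)(P/Q) = (-40)(4/1083).

-0.15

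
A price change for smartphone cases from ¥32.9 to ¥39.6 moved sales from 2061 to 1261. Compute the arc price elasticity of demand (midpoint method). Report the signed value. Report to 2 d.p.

-2.61

ΔQ = 1261 − 2061 = -800; ΔP = 39.6 − 32.9 = 6.7.
Midpoints: P̄ = 36.25, Q̄ = 1661.0.
ε = (ΔQ/ΔP)(P̄/Q̄) = (-800/6.7)(36.25/1661.0).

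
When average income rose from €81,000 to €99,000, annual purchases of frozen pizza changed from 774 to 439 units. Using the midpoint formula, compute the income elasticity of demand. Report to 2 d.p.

-2.76

ΔQ = -335, ΔI = 18000. Midpoints: Ī = 90,000, Q̄ = 606.5.
ε_I = (ΔQ/ΔI)(Ī/Q̄) = (-335/18000)(90000/606.5).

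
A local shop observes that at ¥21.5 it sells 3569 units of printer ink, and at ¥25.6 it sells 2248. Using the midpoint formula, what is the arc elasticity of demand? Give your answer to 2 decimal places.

-2.61

ΔQ = 2248 − 3569 = -1321; ΔP = 25.6 − 21.5 = 4.1.
Midpoints: P̄ = 23.55, Q̄ = 2908.5.
ε = (ΔQ/ΔP)(P̄/Q̄) = (-1321/4.1)(23.55/2908.5).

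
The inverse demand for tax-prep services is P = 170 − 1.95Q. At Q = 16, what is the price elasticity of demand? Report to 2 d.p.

-4.45

At Q = 16, P = 170 − 1.95(16) = 138.80.
dP/dQ = −1.95, so dQ/dP = 1/(−1.95) = -0.513.
ε = (dQ/dP)(P/Q) = (-0.513)(138.80/16).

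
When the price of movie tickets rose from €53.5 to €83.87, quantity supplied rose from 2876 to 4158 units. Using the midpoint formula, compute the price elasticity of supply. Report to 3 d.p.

0.824

ΔQ = 4158 − 2876 = 1282; ΔP = 83.87 − 53.5 = 30.37.
Midpoints: P̄ = 68.69, Q̄ = 3517.0.
ε_s = (ΔQ/ΔP)(P̄/Q̄) = (1282/30.37)(68.69/3517.0).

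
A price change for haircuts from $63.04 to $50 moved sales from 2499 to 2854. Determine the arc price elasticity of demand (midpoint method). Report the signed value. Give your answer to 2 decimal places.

-0.57

ΔQ = 2854 − 2499 = 355; ΔP = 50 − 63.04 = -13.04.
Midpoints: P̄ = 56.52, Q̄ = 2676.5.
ε = (ΔQ/ΔP)(P̄/Q̄) = (355/-13.04)(56.52/2676.5).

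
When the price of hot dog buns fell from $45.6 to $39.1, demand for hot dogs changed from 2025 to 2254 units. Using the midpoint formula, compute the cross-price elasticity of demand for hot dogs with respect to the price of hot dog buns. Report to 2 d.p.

-0.70

ΔQ_x = 2254 − 2025 = 229; ΔP_y = 39.1 − 45.6 = -6.5.
Midpoints: P̄_y = 42.35, Q̄_x = 2139.5.
ε_xy = (ΔQ_x/ΔP_y)(P̄_y/Q̄_x) = (229/-6.5)(42.35/2139.5).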